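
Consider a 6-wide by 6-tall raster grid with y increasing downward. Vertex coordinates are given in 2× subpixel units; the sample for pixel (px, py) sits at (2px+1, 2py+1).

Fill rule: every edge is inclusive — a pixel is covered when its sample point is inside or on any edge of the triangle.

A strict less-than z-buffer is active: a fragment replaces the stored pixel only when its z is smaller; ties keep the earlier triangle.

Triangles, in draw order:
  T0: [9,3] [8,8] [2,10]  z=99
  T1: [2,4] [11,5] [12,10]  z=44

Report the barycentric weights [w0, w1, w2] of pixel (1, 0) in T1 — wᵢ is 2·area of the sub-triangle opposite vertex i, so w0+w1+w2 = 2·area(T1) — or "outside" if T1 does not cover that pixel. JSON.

T0:
  2·area = 28
  edge (9, 3)→(8, 8): d=(-1,5) inclusive
  edge (8, 8)→(2, 10): d=(-6,2) inclusive
  edge (2, 10)→(9, 3): d=(7,-7) inclusive
    (5,0)@(11, 1): e=[-8,36,0] → .  [on edge]
    (4,1)@(9, 3): e=[0,28,0] → X  [on edge]
    (5,1)@(11, 3): e=[-10,24,14] → .
    (3,2)@(7, 5): e=[8,20,0] → X  [on edge]
    (4,2)@(9, 5): e=[-2,16,14] → .
    (2,3)@(5, 7): e=[16,12,0] → X  [on edge]
    (4,3)@(9, 7): e=[-4,4,28] → .
    (5,3)@(11, 7): e=[-14,0,42] → .  [on edge]
    (1,4)@(3, 9): e=[24,4,0] → X  [on edge]
    (2,4)@(5, 9): e=[14,0,14] → X  [on edge]
    (3,4)@(7, 9): e=[4,-4,28] → .
    (0,5)@(1, 11): e=[32,-4,0] → .  [on edge]
  covered (6 px):
    . . . . . .
    . . . . X .
    . . . X . .
    . . X X . .
    . X X . . .
    . . . . . .
T1:
  2·area = 44
  edge (2, 4)→(11, 5): d=(9,1) inclusive
  edge (11, 5)→(12, 10): d=(1,5) inclusive
  edge (12, 10)→(2, 4): d=(-10,-6) inclusive
    (2,2)@(5, 5): e=[6,30,8] → X
    (3,2)@(7, 5): e=[4,20,20] → X
    (4,2)@(9, 5): e=[2,10,32] → X
    (5,2)@(11, 5): e=[0,0,44] → X  [on edge]
    (2,3)@(5, 7): e=[24,32,-12] → .
    (3,3)@(7, 7): e=[22,22,0] → X  [on edge]
    (3,4)@(7, 9): e=[40,24,-20] → .
    (4,4)@(9, 9): e=[38,14,-8] → .
    (5,4)@(11, 9): e=[36,4,4] → X
    (5,5)@(11, 11): e=[54,6,-16] → .
  covered (8 px):
    . . . . . .
    . . . . . .
    . . X X X X
    . . . X X X
    . . . . . X
    . . . . . .

Result: "outside"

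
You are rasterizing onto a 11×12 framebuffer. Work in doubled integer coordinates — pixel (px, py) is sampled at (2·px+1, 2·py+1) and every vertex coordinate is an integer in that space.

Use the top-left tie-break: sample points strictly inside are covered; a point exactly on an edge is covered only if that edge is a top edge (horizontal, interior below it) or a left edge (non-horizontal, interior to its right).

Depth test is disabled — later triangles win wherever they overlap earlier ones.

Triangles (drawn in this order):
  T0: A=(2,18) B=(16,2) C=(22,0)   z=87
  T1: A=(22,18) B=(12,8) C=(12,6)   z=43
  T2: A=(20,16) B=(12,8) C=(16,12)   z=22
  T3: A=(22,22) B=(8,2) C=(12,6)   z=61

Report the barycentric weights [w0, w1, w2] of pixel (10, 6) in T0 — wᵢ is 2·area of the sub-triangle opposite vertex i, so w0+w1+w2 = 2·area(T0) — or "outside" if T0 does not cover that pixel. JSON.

T0:
  2·area = 68
  edge (2, 18)→(16, 2): d=(14,-16) top-left  bias=+0
  edge (16, 2)→(22, 0): d=(6,-2) top-left  bias=+0
  edge (22, 0)→(2, 18): d=(-20,18) right/bottom  bias=-1
    (9,0)@(19, 1): e=[34,0,34] → #  [on edge]
    (10,0)@(21, 1): e=[66,4,-2] → ·
    (6,1)@(13, 3): e=[-34,0,102] → ·  [on edge]
    (8,1)@(17, 3): e=[30,8,30] → #
    (9,1)@(19, 3): e=[62,12,-6] → ·
    (3,2)@(7, 5): e=[-102,0,170] → ·  [on edge]
    (7,2)@(15, 5): e=[26,16,26] → #
    (8,2)@(17, 5): e=[58,20,-10] → ·
    (0,3)@(1, 7): e=[-170,0,238] → ·  [on edge]
    (6,3)@(13, 7): e=[22,24,22] → #
    (7,3)@(15, 7): e=[54,28,-14] → ·
    (5,4)@(11, 9): e=[18,32,18] → #
  covered (9 px):
    · · · · · · · · · # ·
    · · · · · · · · # · ·
    · · · · · · · # · · ·
    · · · · · · # · · · ·
    · · · · · # · · · · ·
    · · · · # · · · · · ·
    · · · # · · · · · · ·
    · · # · · · · · · · ·
    · # · · · · · · · · ·
    · · · · · · · · · · ·
    · · · · · · · · · · ·
    · · · · · · · · · · ·
T1:
  2·area = 20
  edge (22, 18)→(12, 8): d=(-10,-10) top-left  bias=+0
  edge (12, 8)→(12, 6): d=(0,-2) top-left  bias=+0
  edge (12, 6)→(22, 18): d=(10,12) right/bottom  bias=-1
    (2,0)@(5, 1): e=[0,-14,34] → ·  [on edge]
    (3,1)@(7, 3): e=[0,-10,30] → ·  [on edge]
    (4,2)@(9, 5): e=[0,-6,26] → ·  [on edge]
    (5,3)@(11, 7): e=[0,-2,22] → ·  [on edge]
    (6,4)@(13, 9): e=[0,2,18] → #  [on edge]
    (7,4)@(15, 9): e=[20,6,-6] → ·
    (6,5)@(13, 11): e=[-20,2,38] → ·
    (7,5)@(15, 11): e=[0,6,14] → #  [on edge]
    (8,5)@(17, 11): e=[20,10,-10] → ·
    (7,6)@(15, 13): e=[-20,6,34] → ·
    (8,6)@(17, 13): e=[0,10,10] → #  [on edge]
    (9,6)@(19, 13): e=[20,14,-14] → ·
    (9,7)@(19, 15): e=[0,14,6] → #  [on edge]
    (10,8)@(21, 17): e=[0,18,2] → #  [on edge]
  covered (5 px):
    · · · · · · · · · · ·
    · · · · · · · · · · ·
    · · · · · · · · · · ·
    · · · · · · · · · · ·
    · · · · · · # · · · ·
    · · · · · · · # · · ·
    · · · · · · · · # · ·
    · · · · · · · · · # ·
    · · · · · · · · · · #
    · · · · · · · · · · ·
    · · · · · · · · · · ·
    · · · · · · · · · · ·
T2:
  degenerate (2·area = 0) — covers nothing
T3:
  2·area = 24
  edge (22, 22)→(8, 2): d=(-14,-20) top-left  bias=+0
  edge (8, 2)→(12, 6): d=(4,4) right/bottom  bias=-1
  edge (12, 6)→(22, 22): d=(10,16) right/bottom  bias=-1
    (3,0)@(7, 1): e=[-6,0,30] → ·  [on edge]
    (4,1)@(9, 3): e=[6,0,18] → ·  [on edge]
    (5,2)@(11, 5): e=[18,0,6] → ·  [on edge]
    (6,3)@(13, 7): e=[30,0,-6] → ·  [on edge]
    (6,4)@(13, 9): e=[2,8,14] → #
    (7,4)@(15, 9): e=[42,0,-18] → ·  [on edge]
    (6,5)@(13, 11): e=[-26,16,34] → ·
    (7,5)@(15, 11): e=[14,8,2] → #
    (8,5)@(17, 11): e=[54,0,-30] → ·  [on edge]
    (7,6)@(15, 13): e=[-14,16,22] → ·
    (9,6)@(19, 13): e=[66,0,-42] → ·  [on edge]
    (10,7)@(21, 15): e=[78,0,-54] → ·  [on edge]
  covered (2 px):
    · · · · · · · · · · ·
    · · · · · · · · · · ·
    · · · · · · · · · · ·
    · · · · · · · · · · ·
    · · · · · · # · · · ·
    · · · · · · · # · · ·
    · · · · · · · · · · ·
    · · · · · · · · · · ·
    · · · · · · · · · · ·
    · · · · · · · · · · ·
    · · · · · · · · · · ·
    · · · · · · · · · · ·

Result: "outside"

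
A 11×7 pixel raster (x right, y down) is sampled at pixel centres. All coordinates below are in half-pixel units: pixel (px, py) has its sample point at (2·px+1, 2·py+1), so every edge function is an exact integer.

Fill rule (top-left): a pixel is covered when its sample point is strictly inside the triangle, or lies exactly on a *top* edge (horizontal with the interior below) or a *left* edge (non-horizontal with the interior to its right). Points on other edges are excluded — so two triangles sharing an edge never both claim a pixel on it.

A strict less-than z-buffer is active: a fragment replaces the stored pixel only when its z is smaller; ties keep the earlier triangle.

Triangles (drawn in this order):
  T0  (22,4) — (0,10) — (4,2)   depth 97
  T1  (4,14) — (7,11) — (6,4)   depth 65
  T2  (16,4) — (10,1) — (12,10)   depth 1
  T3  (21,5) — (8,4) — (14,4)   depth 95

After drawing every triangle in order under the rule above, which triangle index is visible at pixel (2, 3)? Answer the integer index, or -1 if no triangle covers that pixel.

T0:
  2·area = 152
  edge (22, 4)→(0, 10): d=(-22,6) right/bottom  bias=-1
  edge (0, 10)→(4, 2): d=(4,-8) top-left  bias=+0
  edge (4, 2)→(22, 4): d=(18,2) right/bottom  bias=-1
    (2,1)@(5, 3): e=[124,12,16] → █
    (3,1)@(7, 3): e=[112,28,12] → █
    (4,1)@(9, 3): e=[100,44,8] → █
    (5,1)@(11, 3): e=[88,60,4] → █
    (6,1)@(13, 3): e=[76,76,0] → ·  [on edge]
    (1,2)@(3, 5): e=[92,4,56] → █
    (6,2)@(13, 5): e=[32,84,36] → █
    (7,2)@(15, 5): e=[20,100,32] → █
    (8,2)@(17, 5): e=[8,116,28] → █
    (9,2)@(19, 5): e=[-4,132,24] → ·
    (1,3)@(3, 7): e=[48,12,92] → █
    (5,3)@(11, 7): e=[0,76,76] → ·  [on edge]
  covered (18 px):
    · · · · · · · · · · ·
    · · █ █ █ █ · · · · ·
    · █ █ █ █ █ █ █ █ · ·
    · █ █ █ █ · · · · · ·
    █ █ · · · · · · · · ·
    · · · · · · · · · · ·
    · · · · · · · · · · ·
T1:
  2·area = 24  (B↔C swapped to make it positive)
  edge (4, 14)→(6, 4): d=(2,-10) top-left  bias=+0
  edge (6, 4)→(7, 11): d=(1,7) right/bottom  bias=-1
  edge (7, 11)→(4, 14): d=(-3,3) right/bottom  bias=-1
    (8,0)@(17, 1): e=[104,-80,0] → ·  [on edge]
    (7,1)@(15, 3): e=[88,-64,0] → ·  [on edge]
    (6,2)@(13, 5): e=[72,-48,0] → ·  [on edge]
    (5,3)@(11, 7): e=[56,-32,0] → ·  [on edge]
    (2,4)@(5, 9): e=[0,12,12] → █  [on edge]
    (3,4)@(7, 9): e=[20,-2,6] → ·
    (4,4)@(9, 9): e=[40,-16,0] → ·  [on edge]
    (2,5)@(5, 11): e=[4,14,6] → █
    (3,5)@(7, 11): e=[24,0,0] → ·  [on edge]
    (2,6)@(5, 13): e=[8,16,0] → ·  [on edge]
  covered (2 px):
    · · · · · · · · · · ·
    · · · · · · · · · · ·
    · · · · · · · · · · ·
    · · · · · · · · · · ·
    · · █ · · · · · · · ·
    · · █ · · · · · · · ·
    · · · · · · · · · · ·
T2:
  2·area = 48  (B↔C swapped to make it positive)
  edge (16, 4)→(12, 10): d=(-4,6) right/bottom  bias=-1
  edge (12, 10)→(10, 1): d=(-2,-9) top-left  bias=+0
  edge (10, 1)→(16, 4): d=(6,3) right/bottom  bias=-1
    (5,1)@(11, 3): e=[34,5,9] → █
    (6,1)@(13, 3): e=[22,23,3] → █
    (7,1)@(15, 3): e=[10,41,-3] → ·
    (5,2)@(11, 5): e=[26,1,21] → █
    (7,2)@(15, 5): e=[2,37,9] → █
    (8,2)@(17, 5): e=[-10,55,3] → ·
    (5,3)@(11, 7): e=[18,-3,33] → ·
    (6,3)@(13, 7): e=[6,15,27] → █
    (7,3)@(15, 7): e=[-6,33,21] → ·
    (6,4)@(13, 9): e=[-2,11,39] → ·
  covered (6 px):
    · · · · · · · · · · ·
    · · · · · █ █ · · · ·
    · · · · · █ █ █ · · ·
    · · · · · · █ · · · ·
    · · · · · · · · · · ·
    · · · · · · · · · · ·
    · · · · · · · · · · ·
T3:
  2·area = 6
  edge (21, 5)→(8, 4): d=(-13,-1) top-left  bias=+0
  edge (8, 4)→(14, 4): d=(6,0) top-left  bias=+0
  edge (14, 4)→(21, 5): d=(7,1) right/bottom  bias=-1
    (3,1)@(7, 3): e=[12,-6,0] → ·  [on edge]
    (10,2)@(21, 5): e=[0,6,0] → ·  [on edge]
  covered (0 px):
    · · · · · · · · · · ·
    · · · · · · · · · · ·
    · · · · · · · · · · ·
    · · · · · · · · · · ·
    · · · · · · · · · · ·
    · · · · · · · · · · ·
    · · · · · · · · · · ·

Z-buffer (winner per pixel, '.' = empty):
  . . . . . . . . . . .
  . . 0 0 0 2 2 . . . .
  . 0 0 0 0 2 2 2 0 . .
  . 0 0 0 0 . 2 . . . .
  0 0 1 . . . . . . . .
  . . 1 . . . . . . . .
  . . . . . . . . . . .

Answer: 0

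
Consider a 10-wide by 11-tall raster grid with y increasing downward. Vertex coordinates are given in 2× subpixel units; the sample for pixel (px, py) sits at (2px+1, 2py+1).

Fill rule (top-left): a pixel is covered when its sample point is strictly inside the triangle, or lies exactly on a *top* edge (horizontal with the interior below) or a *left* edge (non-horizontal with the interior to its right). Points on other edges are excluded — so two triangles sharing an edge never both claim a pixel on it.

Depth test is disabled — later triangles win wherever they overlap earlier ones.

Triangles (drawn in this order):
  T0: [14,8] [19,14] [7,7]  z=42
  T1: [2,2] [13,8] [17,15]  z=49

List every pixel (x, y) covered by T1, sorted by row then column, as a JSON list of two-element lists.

T0:
  2·area = 37
  edge (14, 8)→(19, 14): d=(5,6) right/bottom  bias=-1
  edge (19, 14)→(7, 7): d=(-12,-7) top-left  bias=+0
  edge (7, 7)→(14, 8): d=(7,1) right/bottom  bias=-1
    (3,3)@(7, 7): e=[37,0,0] → .  [on edge]
    (5,4)@(11, 9): e=[23,4,10] → X
    (6,4)@(13, 9): e=[11,18,8] → X
    (7,4)@(15, 9): e=[-1,32,6] → .
    (5,5)@(11, 11): e=[33,-20,24] → .
    (6,5)@(13, 11): e=[21,-6,22] → .
    (7,5)@(15, 11): e=[9,8,20] → X
    (8,5)@(17, 11): e=[-3,22,18] → .
    (7,6)@(15, 13): e=[19,-16,34] → .
  covered (3 px):
    . . . . . . . . . .
    . . . . . . . . . .
    . . . . . . . . . .
    . . . . . . . . . .
    . . . . . X X . . .
    . . . . . . . X . .
    . . . . . . . . . .
    . . . . . . . . . .
    . . . . . . . . . .
    . . . . . . . . . .
    . . . . . . . . . .
T1:
  2·area = 53
  edge (2, 2)→(13, 8): d=(11,6) right/bottom  bias=-1
  edge (13, 8)→(17, 15): d=(4,7) right/bottom  bias=-1
  edge (17, 15)→(2, 2): d=(-15,-13) top-left  bias=+0
    (4,0)@(9, 1): e=[-53,0,106] → .  [on edge]
    (3,2)@(7, 5): e=[3,30,20] → X
    (4,2)@(9, 5): e=[-9,16,46] → .
    (3,3)@(7, 7): e=[25,38,-10] → .
    (4,3)@(9, 7): e=[13,24,16] → X
    (5,3)@(11, 7): e=[1,10,42] → X
    (6,3)@(13, 7): e=[-11,-4,68] → .
    (4,4)@(9, 9): e=[35,32,-14] → .
    (5,4)@(11, 9): e=[23,18,12] → X
    (6,4)@(13, 9): e=[11,4,38] → X
    (7,4)@(15, 9): e=[-1,-10,64] → .
    (5,5)@(11, 11): e=[45,26,-18] → .
    (8,7)@(17, 15): e=[53,0,0] → .  [on edge]
  covered (7 px):
    . . . . . . . . . .
    . . . . . . . . . .
    . . . X . . . . . .
    . . . . X X . . . .
    . . . . . X X . . .
    . . . . . . X . . .
    . . . . . . . X . .
    . . . . . . . . . .
    . . . . . . . . . .
    . . . . . . . . . .
    . . . . . . . . . .

Answer: [[3,2],[4,3],[5,3],[5,4],[6,4],[6,5],[7,6]]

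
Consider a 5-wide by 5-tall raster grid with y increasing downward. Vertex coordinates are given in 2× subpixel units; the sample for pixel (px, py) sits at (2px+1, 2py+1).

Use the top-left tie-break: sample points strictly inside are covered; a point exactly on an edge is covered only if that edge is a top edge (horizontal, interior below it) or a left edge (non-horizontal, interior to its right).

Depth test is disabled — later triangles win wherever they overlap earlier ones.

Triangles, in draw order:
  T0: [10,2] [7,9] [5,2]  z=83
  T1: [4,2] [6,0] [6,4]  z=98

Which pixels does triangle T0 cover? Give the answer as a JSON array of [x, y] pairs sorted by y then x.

T0:
  2·area = 35
  edge (10, 2)→(7, 9): d=(-3,7) right/bottom  bias=-1
  edge (7, 9)→(5, 2): d=(-2,-7) top-left  bias=+0
  edge (5, 2)→(10, 2): d=(5,0) top-left  bias=+0
    (3,1)@(7, 3): e=[18,12,5] → █
    (4,1)@(9, 3): e=[4,26,5] → █
    (3,2)@(7, 5): e=[12,8,15] → █
    (4,2)@(9, 5): e=[-2,22,15] → ·
    (3,3)@(7, 7): e=[6,4,25] → █
    (4,3)@(9, 7): e=[-8,18,25] → ·
    (3,4)@(7, 9): e=[0,0,35] → ·  [on edge]
  covered (4 px):
    · · · · ·
    · · · █ █
    · · · █ ·
    · · · █ ·
    · · · · ·
T1:
  2·area = 8
  edge (4, 2)→(6, 0): d=(2,-2) top-left  bias=+0
  edge (6, 0)→(6, 4): d=(0,4) right/bottom  bias=-1
  edge (6, 4)→(4, 2): d=(-2,-2) top-left  bias=+0
    (1,0)@(3, 1): e=[-4,12,0] → ·  [on edge]
    (2,0)@(5, 1): e=[0,4,4] → █  [on edge]
    (3,0)@(7, 1): e=[4,-4,8] → ·
    (1,1)@(3, 3): e=[0,12,-4] → ·  [on edge]
    (2,1)@(5, 3): e=[4,4,0] → █  [on edge]
    (3,1)@(7, 3): e=[8,-4,4] → ·
    (0,2)@(1, 5): e=[0,20,-12] → ·  [on edge]
    (2,2)@(5, 5): e=[8,4,-4] → ·
    (3,2)@(7, 5): e=[12,-4,0] → ·  [on edge]
    (4,3)@(9, 7): e=[20,-12,0] → ·  [on edge]
  covered (2 px):
    · · █ · ·
    · · █ · ·
    · · · · ·
    · · · · ·
    · · · · ·

Final: [[3,1],[4,1],[3,2],[3,3]]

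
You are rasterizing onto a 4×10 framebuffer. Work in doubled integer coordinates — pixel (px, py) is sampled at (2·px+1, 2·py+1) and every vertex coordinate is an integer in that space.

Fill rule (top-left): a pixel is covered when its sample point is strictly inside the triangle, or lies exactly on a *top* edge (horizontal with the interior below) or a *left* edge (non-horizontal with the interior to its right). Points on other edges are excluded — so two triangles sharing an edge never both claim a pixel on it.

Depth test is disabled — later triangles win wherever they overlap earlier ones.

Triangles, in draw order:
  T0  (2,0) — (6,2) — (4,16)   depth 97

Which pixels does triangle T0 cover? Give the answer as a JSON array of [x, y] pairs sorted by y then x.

T0:
  2·area = 60
  edge (2, 0)→(6, 2): d=(4,2) right/bottom  bias=-1
  edge (6, 2)→(4, 16): d=(-2,14) right/bottom  bias=-1
  edge (4, 16)→(2, 0): d=(-2,-16) top-left  bias=+0
    (1,0)@(3, 1): e=[2,44,14] → █
    (2,0)@(5, 1): e=[-2,16,46] → ·
    (1,1)@(3, 3): e=[10,40,10] → █
    (2,1)@(5, 3): e=[6,12,42] → █
    (3,1)@(7, 3): e=[2,-16,74] → ·
    (1,2)@(3, 5): e=[18,36,6] → █
    (3,2)@(7, 5): e=[10,-20,70] → ·
    (1,3)@(3, 7): e=[26,32,2] → █
    (3,3)@(7, 7): e=[18,-24,66] → ·
    (1,4)@(3, 9): e=[34,28,-2] → ·
    (2,4)@(5, 9): e=[30,0,30] → ·  [on edge]
  covered (7 px):
    · █ · ·
    · █ █ ·
    · █ █ ·
    · █ █ ·
    · · · ·
    · · · ·
    · · · ·
    · · · ·
    · · · ·
    · · · ·

Result: [[1,0],[1,1],[2,1],[1,2],[2,2],[1,3],[2,3]]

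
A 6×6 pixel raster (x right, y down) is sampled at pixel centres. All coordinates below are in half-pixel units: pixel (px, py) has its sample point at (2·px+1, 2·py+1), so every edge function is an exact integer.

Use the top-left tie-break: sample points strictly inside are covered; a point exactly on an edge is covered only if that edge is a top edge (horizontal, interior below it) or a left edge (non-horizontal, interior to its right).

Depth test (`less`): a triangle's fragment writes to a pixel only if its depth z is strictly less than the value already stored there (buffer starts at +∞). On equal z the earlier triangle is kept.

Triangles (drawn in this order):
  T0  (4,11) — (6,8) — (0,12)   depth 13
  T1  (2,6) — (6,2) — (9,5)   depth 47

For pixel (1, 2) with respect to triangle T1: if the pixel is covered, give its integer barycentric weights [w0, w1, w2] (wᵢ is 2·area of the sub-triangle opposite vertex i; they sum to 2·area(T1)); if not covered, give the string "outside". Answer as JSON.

T0:
  2·area = 10  (B↔C swapped to make it positive)
  edge (4, 11)→(0, 12): d=(-4,1) right/bottom  bias=-1
  edge (0, 12)→(6, 8): d=(6,-4) top-left  bias=+0
  edge (6, 8)→(4, 11): d=(-2,3) right/bottom  bias=-1
    (2,4)@(5, 9): e=[7,2,1] → #
    (3,4)@(7, 9): e=[5,10,-5] → ·
    (1,5)@(3, 11): e=[1,6,3] → #
    (2,5)@(5, 11): e=[-1,14,-3] → ·
  covered (2 px):
    · · · · · ·
    · · · · · ·
    · · · · · ·
    · · · · · ·
    · · # · · ·
    · # · · · ·
T1:
  2·area = 24
  edge (2, 6)→(6, 2): d=(4,-4) top-left  bias=+0
  edge (6, 2)→(9, 5): d=(3,3) right/bottom  bias=-1
  edge (9, 5)→(2, 6): d=(-7,1) right/bottom  bias=-1
    (2,0)@(5, 1): e=[-8,0,32] → ·  [on edge]
    (3,0)@(7, 1): e=[0,-6,30] → ·  [on edge]
    (2,1)@(5, 3): e=[0,6,18] → #  [on edge]
    (3,1)@(7, 3): e=[8,0,16] → ·  [on edge]
    (1,2)@(3, 5): e=[0,18,6] → #  [on edge]
    (3,2)@(7, 5): e=[16,6,2] → #
    (4,2)@(9, 5): e=[24,0,0] → ·  [on edge]
    (0,3)@(1, 7): e=[0,30,-6] → ·  [on edge]
    (1,3)@(3, 7): e=[8,24,-8] → ·
    (2,3)@(5, 7): e=[16,18,-10] → ·
    (3,3)@(7, 7): e=[24,12,-12] → ·
    (5,3)@(11, 7): e=[40,0,-16] → ·  [on edge]
  covered (4 px):
    · · · · · ·
    · · # · · ·
    · # # # · ·
    · · · · · ·
    · · · · · ·
    · · · · · ·

Answer: [18,6,0]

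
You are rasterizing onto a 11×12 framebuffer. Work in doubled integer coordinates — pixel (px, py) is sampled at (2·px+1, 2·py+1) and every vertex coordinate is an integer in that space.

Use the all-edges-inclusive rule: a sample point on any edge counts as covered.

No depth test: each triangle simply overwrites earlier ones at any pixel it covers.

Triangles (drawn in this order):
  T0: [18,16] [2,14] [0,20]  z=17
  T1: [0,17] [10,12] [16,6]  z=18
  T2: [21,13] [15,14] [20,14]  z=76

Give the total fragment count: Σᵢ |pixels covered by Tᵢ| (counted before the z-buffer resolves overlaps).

T0:
  2·area = 100  (B↔C swapped to make it positive)
  edge (18, 16)→(0, 20): d=(-18,4) inclusive
  edge (0, 20)→(2, 14): d=(2,-6) inclusive
  edge (2, 14)→(18, 16): d=(16,2) inclusive
    (2,2)@(5, 5): e=[250,0,-150] → ·  [on edge]
    (1,5)@(3, 11): e=[150,0,-50] → ·  [on edge]
    (1,7)@(3, 15): e=[78,8,14] → █
    (2,7)@(5, 15): e=[70,20,10] → █
    (3,7)@(7, 15): e=[62,32,6] → █
    (4,7)@(9, 15): e=[54,44,2] → █
    (5,7)@(11, 15): e=[46,56,-2] → ·
    (0,8)@(1, 17): e=[50,0,50] → █  [on edge]
    (5,8)@(11, 17): e=[10,60,30] → █
    (6,8)@(13, 17): e=[2,72,26] → █
    (7,8)@(15, 17): e=[-6,84,22] → ·
    (0,9)@(1, 19): e=[14,4,82] → █
  covered (13 px):
    · · · · · · · · · · ·
    · · · · · · · · · · ·
    · · · · · · · · · · ·
    · · · · · · · · · · ·
    · · · · · · · · · · ·
    · · · · · · · · · · ·
    · · · · · · · · · · ·
    · █ █ █ █ · · · · · ·
    █ █ █ █ █ █ █ · · · ·
    █ █ · · · · · · · · ·
    · · · · · · · · · · ·
    · · · · · · · · · · ·
T1:
  2·area = 30  (B↔C swapped to make it positive)
  edge (0, 17)→(16, 6): d=(16,-11) inclusive
  edge (16, 6)→(10, 12): d=(-6,6) inclusive
  edge (10, 12)→(0, 17): d=(-10,5) inclusive
    (10,0)@(21, 1): e=[-25,0,55] → ·  [on edge]
    (9,1)@(19, 3): e=[-15,0,45] → ·  [on edge]
    (8,2)@(17, 5): e=[-5,0,35] → ·  [on edge]
    (7,3)@(15, 7): e=[5,0,25] → █  [on edge]
    (8,3)@(17, 7): e=[27,-12,15] → ·
    (6,4)@(13, 9): e=[15,0,15] → █  [on edge]
    (7,4)@(15, 9): e=[37,-12,5] → ·
    (4,5)@(9, 11): e=[3,12,15] → █
    (5,5)@(11, 11): e=[25,0,5] → █  [on edge]
    (6,5)@(13, 11): e=[47,-12,-5] → ·
    (3,6)@(7, 13): e=[13,12,5] → █
    (4,6)@(9, 13): e=[35,0,-5] → ·  [on edge]
    (3,7)@(7, 15): e=[45,0,-15] → ·  [on edge]
    (2,8)@(5, 17): e=[55,0,-25] → ·  [on edge]
    (1,9)@(3, 19): e=[65,0,-35] → ·  [on edge]
    (0,10)@(1, 21): e=[75,0,-45] → ·  [on edge]
  covered (6 px):
    · · · · · · · · · · ·
    · · · · · · · · · · ·
    · · · · · · · · · · ·
    · · · · · · · █ · · ·
    · · · · · · █ · · · ·
    · · · · █ █ · · · · ·
    · · · █ · · · · · · ·
    · █ · · · · · · · · ·
    · · · · · · · · · · ·
    · · · · · · · · · · ·
    · · · · · · · · · · ·
    · · · · · · · · · · ·
T2:
  2·area = 5  (B↔C swapped to make it positive)
  edge (21, 13)→(20, 14): d=(-1,1) inclusive
  edge (20, 14)→(15, 14): d=(-5,0) inclusive
  edge (15, 14)→(21, 13): d=(6,-1) inclusive
    (10,6)@(21, 13): e=[0,5,0] → █  [on edge]
    (4,7)@(9, 15): e=[10,-5,0] → ·  [on edge]
    (9,7)@(19, 15): e=[0,-5,10] → ·  [on edge]
    (10,7)@(21, 15): e=[-2,-5,12] → ·
    (8,8)@(17, 17): e=[0,-15,20] → ·  [on edge]
    (7,9)@(15, 19): e=[0,-25,30] → ·  [on edge]
    (6,10)@(13, 21): e=[0,-35,40] → ·  [on edge]
    (5,11)@(11, 23): e=[0,-45,50] → ·  [on edge]
  covered (1 px):
    · · · · · · · · · · ·
    · · · · · · · · · · ·
    · · · · · · · · · · ·
    · · · · · · · · · · ·
    · · · · · · · · · · ·
    · · · · · · · · · · ·
    · · · · · · · · · · █
    · · · · · · · · · · ·
    · · · · · · · · · · ·
    · · · · · · · · · · ·
    · · · · · · · · · · ·
    · · · · · · · · · · ·

Final: 20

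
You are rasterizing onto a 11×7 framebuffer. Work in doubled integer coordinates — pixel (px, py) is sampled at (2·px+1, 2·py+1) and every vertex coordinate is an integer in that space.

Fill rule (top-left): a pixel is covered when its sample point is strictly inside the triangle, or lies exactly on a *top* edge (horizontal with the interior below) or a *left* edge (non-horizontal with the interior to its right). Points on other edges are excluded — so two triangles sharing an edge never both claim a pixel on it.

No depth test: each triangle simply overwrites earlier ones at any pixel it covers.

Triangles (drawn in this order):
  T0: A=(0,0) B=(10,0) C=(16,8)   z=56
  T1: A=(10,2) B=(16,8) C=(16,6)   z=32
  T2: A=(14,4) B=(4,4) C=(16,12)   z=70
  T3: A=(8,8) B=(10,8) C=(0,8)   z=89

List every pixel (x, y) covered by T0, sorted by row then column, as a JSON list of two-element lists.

T0:
  2·area = 80
  edge (0, 0)→(10, 0): d=(10,0) top-left  bias=+0
  edge (10, 0)→(16, 8): d=(6,8) right/bottom  bias=-1
  edge (16, 8)→(0, 0): d=(-16,-8) top-left  bias=+0
    (1,0)@(3, 1): e=[10,62,8] → #
    (2,0)@(5, 1): e=[10,46,24] → #
    (3,0)@(7, 1): e=[10,30,40] → #
    (4,0)@(9, 1): e=[10,14,56] → #
    (5,0)@(11, 1): e=[10,-2,72] → ·
    (1,1)@(3, 3): e=[30,74,-24] → ·
    (2,1)@(5, 3): e=[30,58,-8] → ·
    (3,1)@(7, 3): e=[30,42,8] → #
    (5,1)@(11, 3): e=[30,10,40] → #
    (6,1)@(13, 3): e=[30,-6,56] → ·
    (3,2)@(7, 5): e=[50,54,-24] → ·
    (4,2)@(9, 5): e=[50,38,-8] → ·
  covered (10 px):
    · # # # # · · · · · ·
    · · · # # # · · · · ·
    · · · · · # # · · · ·
    · · · · · · · # · · ·
    · · · · · · · · · · ·
    · · · · · · · · · · ·
    · · · · · · · · · · ·
T1:
  2·area = 12  (B↔C swapped to make it positive)
  edge (10, 2)→(16, 6): d=(6,4) right/bottom  bias=-1
  edge (16, 6)→(16, 8): d=(0,2) right/bottom  bias=-1
  edge (16, 8)→(10, 2): d=(-6,-6) top-left  bias=+0
    (4,0)@(9, 1): e=[-2,14,0] → ·  [on edge]
    (5,1)@(11, 3): e=[2,10,0] → #  [on edge]
    (6,1)@(13, 3): e=[-6,6,12] → ·
    (5,2)@(11, 5): e=[14,10,-12] → ·
    (6,2)@(13, 5): e=[6,6,0] → #  [on edge]
    (7,2)@(15, 5): e=[-2,2,12] → ·
    (6,3)@(13, 7): e=[18,6,-12] → ·
    (7,3)@(15, 7): e=[10,2,0] → #  [on edge]
    (8,3)@(17, 7): e=[2,-2,12] → ·
    (7,4)@(15, 9): e=[22,2,-12] → ·
    (8,4)@(17, 9): e=[14,-2,0] → ·  [on edge]
    (9,5)@(19, 11): e=[18,-6,0] → ·  [on edge]
    (10,6)@(21, 13): e=[22,-10,0] → ·  [on edge]
  covered (3 px):
    · · · · · · · · · · ·
    · · · · · # · · · · ·
    · · · · · · # · · · ·
    · · · · · · · # · · ·
    · · · · · · · · · · ·
    · · · · · · · · · · ·
    · · · · · · · · · · ·
T2:
  2·area = 80  (B↔C swapped to make it positive)
  edge (14, 4)→(16, 12): d=(2,8) right/bottom  bias=-1
  edge (16, 12)→(4, 4): d=(-12,-8) top-left  bias=+0
  edge (4, 4)→(14, 4): d=(10,0) top-left  bias=+0
    (3,2)@(7, 5): e=[58,12,10] → #
    (4,2)@(9, 5): e=[42,28,10] → #
    (5,2)@(11, 5): e=[26,44,10] → #
    (6,2)@(13, 5): e=[10,60,10] → #
    (7,2)@(15, 5): e=[-6,76,10] → ·
    (3,3)@(7, 7): e=[62,-12,30] → ·
    (4,3)@(9, 7): e=[46,4,30] → #
    (7,3)@(15, 7): e=[-2,52,30] → ·
    (4,4)@(9, 9): e=[50,-20,50] → ·
    (5,4)@(11, 9): e=[34,-4,50] → ·
    (6,4)@(13, 9): e=[18,12,50] → #
    (7,4)@(15, 9): e=[2,28,50] → #
  covered (10 px):
    · · · · · · · · · · ·
    · · · · · · · · · · ·
    · · · # # # # · · · ·
    · · · · # # # · · · ·
    · · · · · · # # · · ·
    · · · · · · · # · · ·
    · · · · · · · · · · ·
T3:
  degenerate (2·area = 0) — covers nothing

Answer: [[1,0],[2,0],[3,0],[4,0],[3,1],[4,1],[5,1],[5,2],[6,2],[7,3]]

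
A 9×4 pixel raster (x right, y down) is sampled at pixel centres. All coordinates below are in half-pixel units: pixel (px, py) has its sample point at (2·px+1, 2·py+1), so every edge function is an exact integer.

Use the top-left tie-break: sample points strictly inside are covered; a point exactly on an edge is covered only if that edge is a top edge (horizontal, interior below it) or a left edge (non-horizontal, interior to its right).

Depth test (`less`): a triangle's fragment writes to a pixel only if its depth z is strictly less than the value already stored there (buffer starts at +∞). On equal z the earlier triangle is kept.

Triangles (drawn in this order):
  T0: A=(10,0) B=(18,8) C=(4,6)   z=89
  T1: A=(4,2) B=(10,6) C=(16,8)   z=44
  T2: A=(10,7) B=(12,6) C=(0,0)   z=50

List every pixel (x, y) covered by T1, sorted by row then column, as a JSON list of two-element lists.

T0:
  2·area = 96
  edge (10, 0)→(18, 8): d=(8,8) right/bottom  bias=-1
  edge (18, 8)→(4, 6): d=(-14,-2) top-left  bias=+0
  edge (4, 6)→(10, 0): d=(6,-6) top-left  bias=+0
    (4,0)@(9, 1): e=[16,80,0] → #  [on edge]
    (5,0)@(11, 1): e=[0,84,12] → ·  [on edge]
    (3,1)@(7, 3): e=[48,48,0] → #  [on edge]
    (5,1)@(11, 3): e=[16,56,24] → #
    (6,1)@(13, 3): e=[0,60,36] → ·  [on edge]
    (2,2)@(5, 5): e=[80,16,0] → #  [on edge]
    (6,2)@(13, 5): e=[16,32,48] → #
    (7,2)@(15, 5): e=[0,36,60] → ·  [on edge]
    (1,3)@(3, 7): e=[112,-16,0] → ·  [on edge]
    (2,3)@(5, 7): e=[96,-12,12] → ·
    (3,3)@(7, 7): e=[80,-8,24] → ·
    (4,3)@(9, 7): e=[64,-4,36] → ·
    (5,3)@(11, 7): e=[48,0,48] → #  [on edge]
    (8,3)@(17, 7): e=[0,12,84] → ·  [on edge]
  covered (12 px):
    · · · · # · · · ·
    · · · # # # · · ·
    · · # # # # # · ·
    · · · · · # # # ·
T1:
  2·area = 12  (B↔C swapped to make it positive)
  edge (4, 2)→(16, 8): d=(12,6) right/bottom  bias=-1
  edge (16, 8)→(10, 6): d=(-6,-2) top-left  bias=+0
  edge (10, 6)→(4, 2): d=(-6,-4) top-left  bias=+0
    (0,1)@(1, 3): e=[30,0,-18] → ·  [on edge]
    (3,2)@(7, 5): e=[18,0,-6] → ·  [on edge]
    (4,2)@(9, 5): e=[6,4,2] → #
    (5,2)@(11, 5): e=[-6,8,10] → ·
    (4,3)@(9, 7): e=[30,-8,-10] → ·
    (6,3)@(13, 7): e=[6,0,6] → #  [on edge]
    (7,3)@(15, 7): e=[-6,4,14] → ·
  covered (2 px):
    · · · · · · · · ·
    · · · · · · · · ·
    · · · · # · · · ·
    · · · · · · # · ·
T2:
  2·area = 24  (B↔C swapped to make it positive)
  edge (10, 7)→(0, 0): d=(-10,-7) top-left  bias=+0
  edge (0, 0)→(12, 6): d=(12,6) right/bottom  bias=-1
  edge (12, 6)→(10, 7): d=(-2,1) right/bottom  bias=-1
    (2,1)@(5, 3): e=[5,6,13] → #
    (3,1)@(7, 3): e=[19,-6,11] → ·
    (2,2)@(5, 5): e=[-15,30,9] → ·
    (4,2)@(9, 5): e=[13,6,5] → #
    (5,2)@(11, 5): e=[27,-6,3] → ·
    (4,3)@(9, 7): e=[-7,30,1] → ·
  covered (2 px):
    · · · · · · · · ·
    · · # · · · · · ·
    · · · · # · · · ·
    · · · · · · · · ·

Answer: [[4,2],[6,3]]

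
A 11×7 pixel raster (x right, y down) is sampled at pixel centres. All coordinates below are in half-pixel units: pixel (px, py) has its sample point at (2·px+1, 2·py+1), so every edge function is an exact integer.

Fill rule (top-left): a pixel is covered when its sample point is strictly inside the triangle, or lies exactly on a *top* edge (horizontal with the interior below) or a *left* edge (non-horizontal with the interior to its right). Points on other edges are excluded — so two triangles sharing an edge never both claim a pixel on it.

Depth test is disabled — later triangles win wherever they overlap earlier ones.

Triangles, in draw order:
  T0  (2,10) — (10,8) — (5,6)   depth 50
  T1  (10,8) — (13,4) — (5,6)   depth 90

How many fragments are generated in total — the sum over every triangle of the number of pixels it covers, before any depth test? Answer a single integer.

T0:
  2·area = 26  (B↔C swapped to make it positive)
  edge (2, 10)→(5, 6): d=(3,-4) top-left  bias=+0
  edge (5, 6)→(10, 8): d=(5,2) right/bottom  bias=-1
  edge (10, 8)→(2, 10): d=(-8,2) right/bottom  bias=-1
    (2,3)@(5, 7): e=[3,5,18] → #
    (3,3)@(7, 7): e=[11,1,14] → #
    (4,3)@(9, 7): e=[19,-3,10] → ·
    (1,4)@(3, 9): e=[1,19,6] → #
    (3,4)@(7, 9): e=[17,11,-2] → ·
    (1,5)@(3, 11): e=[7,29,-10] → ·
    (2,5)@(5, 11): e=[15,25,-14] → ·
  covered (4 px):
    · · · · · · · · · · ·
    · · · · · · · · · · ·
    · · · · · · · · · · ·
    · · # # · · · · · · ·
    · # # · · · · · · · ·
    · · · · · · · · · · ·
    · · · · · · · · · · ·
T1:
  2·area = 26  (B↔C swapped to make it positive)
  edge (10, 8)→(5, 6): d=(-5,-2) top-left  bias=+0
  edge (5, 6)→(13, 4): d=(8,-2) top-left  bias=+0
  edge (13, 4)→(10, 8): d=(-3,4) right/bottom  bias=-1
    (8,1)@(17, 3): e=[39,0,-13] → ·  [on edge]
    (4,2)@(9, 5): e=[13,0,13] → #  [on edge]
    (5,2)@(11, 5): e=[17,4,5] → #
    (6,2)@(13, 5): e=[21,8,-3] → ·
    (0,3)@(1, 7): e=[-13,0,39] → ·  [on edge]
    (4,3)@(9, 7): e=[3,16,7] → #
    (5,3)@(11, 7): e=[7,20,-1] → ·
    (4,4)@(9, 9): e=[-7,32,1] → ·
  covered (3 px):
    · · · · · · · · · · ·
    · · · · · · · · · · ·
    · · · · # # · · · · ·
    · · · · # · · · · · ·
    · · · · · · · · · · ·
    · · · · · · · · · · ·
    · · · · · · · · · · ·

Result: 7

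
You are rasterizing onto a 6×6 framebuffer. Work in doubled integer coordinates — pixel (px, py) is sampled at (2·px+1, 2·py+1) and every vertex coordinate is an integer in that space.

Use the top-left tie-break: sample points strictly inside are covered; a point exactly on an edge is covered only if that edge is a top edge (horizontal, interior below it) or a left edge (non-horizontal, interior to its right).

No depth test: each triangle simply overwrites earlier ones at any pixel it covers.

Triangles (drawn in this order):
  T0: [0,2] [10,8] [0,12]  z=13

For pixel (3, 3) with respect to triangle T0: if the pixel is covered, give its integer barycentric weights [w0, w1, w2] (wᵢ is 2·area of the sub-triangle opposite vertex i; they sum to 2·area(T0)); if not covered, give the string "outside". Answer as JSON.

T0:
  2·area = 100
  edge (0, 2)→(10, 8): d=(10,6) right/bottom  bias=-1
  edge (10, 8)→(0, 12): d=(-10,4) right/bottom  bias=-1
  edge (0, 12)→(0, 2): d=(0,-10) top-left  bias=+0
    (0,1)@(1, 3): e=[4,86,10] → █
    (1,1)@(3, 3): e=[-8,78,30] → ·
    (0,2)@(1, 5): e=[24,66,10] → █
    (1,2)@(3, 5): e=[12,58,30] → █
    (2,2)@(5, 5): e=[0,50,50] → ·  [on edge]
    (0,3)@(1, 7): e=[44,46,10] → █
    (2,3)@(5, 7): e=[20,30,50] → █
    (3,3)@(7, 7): e=[8,22,70] → █
    (4,3)@(9, 7): e=[-4,14,90] → ·
    (0,4)@(1, 9): e=[64,26,10] → █
    (4,4)@(9, 9): e=[16,-6,90] → ·
    (0,5)@(1, 11): e=[84,6,10] → █
  covered (12 px):
    · · · · · ·
    █ · · · · ·
    █ █ · · · ·
    █ █ █ █ · ·
    █ █ █ █ · ·
    █ · · · · ·

Answer: [22,70,8]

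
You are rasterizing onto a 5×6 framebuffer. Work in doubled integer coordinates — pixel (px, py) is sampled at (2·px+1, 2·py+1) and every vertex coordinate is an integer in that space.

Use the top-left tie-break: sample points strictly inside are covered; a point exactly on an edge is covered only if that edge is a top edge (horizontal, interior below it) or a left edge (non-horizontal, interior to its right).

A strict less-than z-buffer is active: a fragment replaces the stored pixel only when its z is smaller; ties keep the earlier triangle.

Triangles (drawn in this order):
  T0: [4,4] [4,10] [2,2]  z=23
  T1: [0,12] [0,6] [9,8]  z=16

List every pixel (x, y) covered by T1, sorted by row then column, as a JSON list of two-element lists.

T0:
  2·area = 12
  edge (4, 4)→(4, 10): d=(0,6) right/bottom  bias=-1
  edge (4, 10)→(2, 2): d=(-2,-8) top-left  bias=+0
  edge (2, 2)→(4, 4): d=(2,2) right/bottom  bias=-1
    (0,0)@(1, 1): e=[18,-6,0] → ·  [on edge]
    (1,1)@(3, 3): e=[6,6,0] → ·  [on edge]
    (1,2)@(3, 5): e=[6,2,4] → #
    (2,2)@(5, 5): e=[-6,18,0] → ·  [on edge]
    (1,3)@(3, 7): e=[6,-2,8] → ·
    (3,3)@(7, 7): e=[-18,30,0] → ·  [on edge]
    (4,4)@(9, 9): e=[-30,42,0] → ·  [on edge]
  covered (1 px):
    · · · · ·
    · · · · ·
    · # · · ·
    · · · · ·
    · · · · ·
    · · · · ·
T1:
  2·area = 54
  edge (0, 12)→(0, 6): d=(0,-6) top-left  bias=+0
  edge (0, 6)→(9, 8): d=(9,2) right/bottom  bias=-1
  edge (9, 8)→(0, 12): d=(-9,4) right/bottom  bias=-1
    (0,3)@(1, 7): e=[6,7,41] → #
    (1,3)@(3, 7): e=[18,3,33] → #
    (2,3)@(5, 7): e=[30,-1,25] → ·
    (0,4)@(1, 9): e=[6,25,23] → #
    (2,4)@(5, 9): e=[30,17,7] → #
    (3,4)@(7, 9): e=[42,13,-1] → ·
    (0,5)@(1, 11): e=[6,43,5] → #
    (1,5)@(3, 11): e=[18,39,-3] → ·
    (2,5)@(5, 11): e=[30,35,-11] → ·
  covered (6 px):
    · · · · ·
    · · · · ·
    · · · · ·
    # # · · ·
    # # # · ·
    # · · · ·

Final: [[0,3],[1,3],[0,4],[1,4],[2,4],[0,5]]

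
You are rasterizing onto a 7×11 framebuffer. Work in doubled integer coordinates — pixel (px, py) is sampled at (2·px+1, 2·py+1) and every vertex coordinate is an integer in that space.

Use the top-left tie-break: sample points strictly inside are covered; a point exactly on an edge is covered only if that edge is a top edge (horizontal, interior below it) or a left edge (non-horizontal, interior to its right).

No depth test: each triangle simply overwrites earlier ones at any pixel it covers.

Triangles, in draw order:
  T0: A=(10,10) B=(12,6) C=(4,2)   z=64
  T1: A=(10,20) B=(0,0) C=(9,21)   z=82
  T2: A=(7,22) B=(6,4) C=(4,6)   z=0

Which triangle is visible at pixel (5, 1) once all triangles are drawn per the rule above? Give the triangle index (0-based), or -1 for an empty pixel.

T0:
  2·area = 40  (B↔C swapped to make it positive)
  edge (10, 10)→(4, 2): d=(-6,-8) top-left  bias=+0
  edge (4, 2)→(12, 6): d=(8,4) right/bottom  bias=-1
  edge (12, 6)→(10, 10): d=(-2,4) right/bottom  bias=-1
    (2,1)@(5, 3): e=[2,4,34] → #
    (3,1)@(7, 3): e=[18,-4,26] → ·
    (2,2)@(5, 5): e=[-10,20,30] → ·
    (3,2)@(7, 5): e=[6,12,22] → #
    (4,2)@(9, 5): e=[22,4,14] → #
    (5,2)@(11, 5): e=[38,-4,6] → ·
    (3,3)@(7, 7): e=[-6,28,18] → ·
    (4,3)@(9, 7): e=[10,20,10] → #
    (5,3)@(11, 7): e=[26,12,2] → #
    (6,3)@(13, 7): e=[42,4,-6] → ·
    (4,4)@(9, 9): e=[-2,36,6] → ·
    (5,4)@(11, 9): e=[14,28,-2] → ·
  covered (5 px):
    · · · · · · ·
    · · # · · · ·
    · · · # # · ·
    · · · · # # ·
    · · · · · · ·
    · · · · · · ·
    · · · · · · ·
    · · · · · · ·
    · · · · · · ·
    · · · · · · ·
    · · · · · · ·
T1:
  2·area = 30  (B↔C swapped to make it positive)
  edge (10, 20)→(9, 21): d=(-1,1) right/bottom  bias=-1
  edge (9, 21)→(0, 0): d=(-9,-21) top-left  bias=+0
  edge (0, 0)→(10, 20): d=(10,20) right/bottom  bias=-1
    (1,3)@(3, 7): e=[20,0,10] → #  [on edge]
    (2,3)@(5, 7): e=[18,42,-30] → ·
    (1,4)@(3, 9): e=[18,-18,30] → ·
    (2,5)@(5, 11): e=[14,6,10] → #
    (3,5)@(7, 11): e=[12,48,-30] → ·
    (2,6)@(5, 13): e=[12,-12,30] → ·
    (3,7)@(7, 15): e=[8,12,10] → #
    (4,7)@(9, 15): e=[6,54,-30] → ·
    (3,8)@(7, 17): e=[6,-6,30] → ·
    (6,8)@(13, 17): e=[0,120,-90] → ·  [on edge]
    (4,9)@(9, 19): e=[2,18,10] → #
    (5,9)@(11, 19): e=[0,60,-30] → ·  [on edge]
    (4,10)@(9, 21): e=[0,0,30] → ·  [on edge]
  covered (4 px):
    · · · · · · ·
    · · · · · · ·
    · · · · · · ·
    · # · · · · ·
    · · · · · · ·
    · · # · · · ·
    · · · · · · ·
    · · · # · · ·
    · · · · · · ·
    · · · · # · ·
    · · · · · · ·
T2:
  2·area = 38  (B↔C swapped to make it positive)
  edge (7, 22)→(4, 6): d=(-3,-16) top-left  bias=+0
  edge (4, 6)→(6, 4): d=(2,-2) top-left  bias=+0
  edge (6, 4)→(7, 22): d=(1,18) right/bottom  bias=-1
    (4,0)@(9, 1): e=[95,0,-57] → ·  [on edge]
    (3,1)@(7, 3): e=[57,0,-19] → ·  [on edge]
    (2,2)@(5, 5): e=[19,0,19] → #  [on edge]
    (3,2)@(7, 5): e=[51,4,-17] → ·
    (1,3)@(3, 7): e=[-19,0,57] → ·  [on edge]
    (2,3)@(5, 7): e=[13,4,21] → #
    (3,3)@(7, 7): e=[45,8,-15] → ·
    (0,4)@(1, 9): e=[-57,0,95] → ·  [on edge]
    (2,4)@(5, 9): e=[7,8,23] → #
    (3,4)@(7, 9): e=[39,12,-13] → ·
    (2,5)@(5, 11): e=[1,12,25] → #
    (3,5)@(7, 11): e=[33,16,-11] → ·
  covered (4 px):
    · · · · · · ·
    · · · · · · ·
    · · # · · · ·
    · · # · · · ·
    · · # · · · ·
    · · # · · · ·
    · · · · · · ·
    · · · · · · ·
    · · · · · · ·
    · · · · · · ·
    · · · · · · ·

Z-buffer (winner per pixel, '.' = empty):
  . . . . . . .
  . . 0 . . . .
  . . 2 0 0 . .
  . 1 2 . 0 0 .
  . . 2 . . . .
  . . 2 . . . .
  . . . . . . .
  . . . 1 . . .
  . . . . . . .
  . . . . 1 . .
  . . . . . . .

Final: -1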